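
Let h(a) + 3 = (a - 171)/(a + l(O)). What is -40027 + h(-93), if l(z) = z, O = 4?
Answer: -3562406/89 ≈ -40027.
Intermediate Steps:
h(a) = -3 + (-171 + a)/(4 + a) (h(a) = -3 + (a - 171)/(a + 4) = -3 + (-171 + a)/(4 + a))
-40027 + h(-93) = -40027 + (-183 - 2*(-93))/(4 - 93) = -40027 + (-183 + 186)/(-89) = -40027 - 1/89*3 = -40027 - 3/89 = -3562406/89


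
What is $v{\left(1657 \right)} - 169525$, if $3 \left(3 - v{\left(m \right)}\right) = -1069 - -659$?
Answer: $- \frac{508156}{3} \approx -1.6939 \cdot 10^{5}$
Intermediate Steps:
$v{\left(m \right)} = \frac{419}{3}$ ($v{\left(m \right)} = 3 - \frac{-1069 - -659}{3} = 3 - \frac{-1069 + 659}{3} = 3 - - \frac{410}{3} = 3 + \frac{410}{3} = \frac{419}{3}$)
$v{\left(1657 \right)} - 169525 = \frac{419}{3} - 169525 = - \frac{508156}{3}$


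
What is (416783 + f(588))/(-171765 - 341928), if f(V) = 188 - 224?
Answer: -416747/513693 ≈ -0.81128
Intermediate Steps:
f(V) = -36
(416783 + f(588))/(-171765 - 341928) = (416783 - 36)/(-171765 - 341928) = 416747/(-513693) = 416747*(-1/513693) = -416747/513693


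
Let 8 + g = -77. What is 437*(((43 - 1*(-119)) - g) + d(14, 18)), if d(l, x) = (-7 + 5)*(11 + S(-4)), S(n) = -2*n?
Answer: 91333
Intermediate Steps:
g = -85 (g = -8 - 77 = -85)
d(l, x) = -38 (d(l, x) = (-7 + 5)*(11 - 2*(-4)) = -2*(11 + 8) = -2*19 = -38)
437*(((43 - 1*(-119)) - g) + d(14, 18)) = 437*(((43 - 1*(-119)) - 1*(-85)) - 38) = 437*(((43 + 119) + 85) - 38) = 437*((162 + 85) - 38) = 437*(247 - 38) = 437*209 = 91333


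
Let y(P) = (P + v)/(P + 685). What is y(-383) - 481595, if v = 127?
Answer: -72720973/151 ≈ -4.8160e+5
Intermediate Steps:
y(P) = (127 + P)/(685 + P) (y(P) = (P + 127)/(P + 685) = (127 + P)/(685 + P))
y(-383) - 481595 = (127 - 383)/(685 - 383) - 481595 = -256/302 - 481595 = (1/302)*(-256) - 481595 = -128/151 - 481595 = -72720973/151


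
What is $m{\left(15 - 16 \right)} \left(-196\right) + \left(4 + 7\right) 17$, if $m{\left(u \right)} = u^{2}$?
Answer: $-9$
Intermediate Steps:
$m{\left(15 - 16 \right)} \left(-196\right) + \left(4 + 7\right) 17 = \left(15 - 16\right)^{2} \left(-196\right) + \left(4 + 7\right) 17 = \left(-1\right)^{2} \left(-196\right) + 11 \cdot 17 = 1 \left(-196\right) + 187 = -196 + 187 = -9$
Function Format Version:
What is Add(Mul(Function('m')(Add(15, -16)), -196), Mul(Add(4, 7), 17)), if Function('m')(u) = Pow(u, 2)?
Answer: -9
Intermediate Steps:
Add(Mul(Function('m')(Add(15, -16)), -196), Mul(Add(4, 7), 17)) = Add(Mul(Pow(Add(15, -16), 2), -196), Mul(Add(4, 7), 17)) = Add(Mul(Pow(-1, 2), -196), Mul(11, 17)) = Add(Mul(1, -196), 187) = Add(-196, 187) = -9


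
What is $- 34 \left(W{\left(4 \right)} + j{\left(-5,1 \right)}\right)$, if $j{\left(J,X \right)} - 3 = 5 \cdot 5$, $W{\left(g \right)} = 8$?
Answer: $-1224$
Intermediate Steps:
$j{\left(J,X \right)} = 28$ ($j{\left(J,X \right)} = 3 + 5 \cdot 5 = 3 + 25 = 28$)
$- 34 \left(W{\left(4 \right)} + j{\left(-5,1 \right)}\right) = - 34 \left(8 + 28\right) = \left(-34\right) 36 = -1224$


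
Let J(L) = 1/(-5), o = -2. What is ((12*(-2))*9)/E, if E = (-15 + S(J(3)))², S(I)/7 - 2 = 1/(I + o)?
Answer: -6534/529 ≈ -12.352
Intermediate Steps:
J(L) = -⅕
S(I) = 14 + 7/(-2 + I) (S(I) = 14 + 7/(I - 2) = 14 + 7/(-2 + I))
E = 2116/121 (E = (-15 + 7*(-3 + 2*(-⅕))/(-2 - ⅕))² = (-15 + 7*(-3 - ⅖)/(-11/5))² = (-15 + 7*(-5/11)*(-17/5))² = (-15 + 119/11)² = (-46/11)² = 2116/121 ≈ 17.488)
((12*(-2))*9)/E = ((12*(-2))*9)/(2116/121) = -24*9*(121/2116) = -216*121/2116 = -6534/529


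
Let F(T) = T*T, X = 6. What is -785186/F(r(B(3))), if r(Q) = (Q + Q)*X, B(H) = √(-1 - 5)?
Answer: 392593/432 ≈ 908.78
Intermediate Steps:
B(H) = I*√6 (B(H) = √(-6) = I*√6)
r(Q) = 12*Q (r(Q) = (Q + Q)*6 = (2*Q)*6 = 12*Q)
F(T) = T²
-785186/F(r(B(3))) = -785186/((12*(I*√6))²) = -785186/((12*I*√6)²) = -785186/(-864) = -785186*(-1/864) = 392593/432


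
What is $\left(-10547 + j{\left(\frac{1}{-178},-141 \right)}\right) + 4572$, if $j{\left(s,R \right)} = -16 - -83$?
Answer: $-5908$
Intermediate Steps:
$j{\left(s,R \right)} = 67$ ($j{\left(s,R \right)} = -16 + 83 = 67$)
$\left(-10547 + j{\left(\frac{1}{-178},-141 \right)}\right) + 4572 = \left(-10547 + 67\right) + 4572 = -10480 + 4572 = -5908$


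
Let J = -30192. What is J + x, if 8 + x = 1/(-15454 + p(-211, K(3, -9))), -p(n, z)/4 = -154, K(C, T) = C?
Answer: -448107601/14838 ≈ -30200.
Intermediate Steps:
p(n, z) = 616 (p(n, z) = -4*(-154) = 616)
x = -118705/14838 (x = -8 + 1/(-15454 + 616) = -8 + 1/(-14838) = -8 - 1/14838 = -118705/14838 ≈ -8.0001)
J + x = -30192 - 118705/14838 = -448107601/14838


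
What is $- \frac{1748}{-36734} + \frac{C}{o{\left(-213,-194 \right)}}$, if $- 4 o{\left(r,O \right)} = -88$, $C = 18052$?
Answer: $\frac{165790156}{202037} \approx 820.59$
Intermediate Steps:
$o{\left(r,O \right)} = 22$ ($o{\left(r,O \right)} = \left(- \frac{1}{4}\right) \left(-88\right) = 22$)
$- \frac{1748}{-36734} + \frac{C}{o{\left(-213,-194 \right)}} = - \frac{1748}{-36734} + \frac{18052}{22} = \left(-1748\right) \left(- \frac{1}{36734}\right) + 18052 \cdot \frac{1}{22} = \frac{874}{18367} + \frac{9026}{11} = \frac{165790156}{202037}$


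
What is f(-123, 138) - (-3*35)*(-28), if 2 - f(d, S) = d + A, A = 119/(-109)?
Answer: -306716/109 ≈ -2813.9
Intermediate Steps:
A = -119/109 (A = 119*(-1/109) = -119/109 ≈ -1.0917)
f(d, S) = 337/109 - d (f(d, S) = 2 - (d - 119/109) = 2 - (-119/109 + d) = 2 + (119/109 - d) = 337/109 - d)
f(-123, 138) - (-3*35)*(-28) = (337/109 - 1*(-123)) - (-3*35)*(-28) = (337/109 + 123) - (-105)*(-28) = 13744/109 - 1*2940 = 13744/109 - 2940 = -306716/109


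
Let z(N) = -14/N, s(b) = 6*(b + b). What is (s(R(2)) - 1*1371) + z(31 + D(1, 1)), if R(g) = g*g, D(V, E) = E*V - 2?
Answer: -19852/15 ≈ -1323.5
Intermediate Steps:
D(V, E) = -2 + E*V
R(g) = g²
s(b) = 12*b (s(b) = 6*(2*b) = 12*b)
(s(R(2)) - 1*1371) + z(31 + D(1, 1)) = (12*2² - 1*1371) - 14/(31 + (-2 + 1*1)) = (12*4 - 1371) - 14/(31 + (-2 + 1)) = (48 - 1371) - 14/(31 - 1) = -1323 - 14/30 = -1323 - 14*1/30 = -1323 - 7/15 = -19852/15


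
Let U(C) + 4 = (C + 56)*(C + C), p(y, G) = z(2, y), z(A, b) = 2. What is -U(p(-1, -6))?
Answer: -228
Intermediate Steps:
p(y, G) = 2
U(C) = -4 + 2*C*(56 + C) (U(C) = -4 + (C + 56)*(C + C) = -4 + (56 + C)*(2*C) = -4 + 2*C*(56 + C))
-U(p(-1, -6)) = -(-4 + 2*2² + 112*2) = -(-4 + 2*4 + 224) = -(-4 + 8 + 224) = -1*228 = -228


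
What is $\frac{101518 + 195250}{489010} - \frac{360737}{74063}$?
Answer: $- \frac{77212235993}{18108773815} \approx -4.2638$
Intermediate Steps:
$\frac{101518 + 195250}{489010} - \frac{360737}{74063} = 296768 \cdot \frac{1}{489010} - \frac{360737}{74063} = \frac{148384}{244505} - \frac{360737}{74063} = - \frac{77212235993}{18108773815}$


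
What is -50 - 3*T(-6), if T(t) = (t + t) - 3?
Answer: -5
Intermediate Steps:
T(t) = -3 + 2*t (T(t) = 2*t - 3 = -3 + 2*t)
-50 - 3*T(-6) = -50 - 3*(-3 + 2*(-6)) = -50 - 3*(-3 - 12) = -50 - 3*(-15) = -50 + 45 = -5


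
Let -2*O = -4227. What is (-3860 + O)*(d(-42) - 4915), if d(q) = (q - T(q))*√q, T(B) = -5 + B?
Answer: 17168095/2 - 17465*I*√42/2 ≈ 8.584e+6 - 56593.0*I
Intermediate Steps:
O = 4227/2 (O = -½*(-4227) = 4227/2 ≈ 2113.5)
d(q) = 5*√q (d(q) = (q - (-5 + q))*√q = (q + (5 - q))*√q = 5*√q)
(-3860 + O)*(d(-42) - 4915) = (-3860 + 4227/2)*(5*√(-42) - 4915) = -3493*(5*(I*√42) - 4915)/2 = -3493*(5*I*√42 - 4915)/2 = -3493*(-4915 + 5*I*√42)/2 = 17168095/2 - 17465*I*√42/2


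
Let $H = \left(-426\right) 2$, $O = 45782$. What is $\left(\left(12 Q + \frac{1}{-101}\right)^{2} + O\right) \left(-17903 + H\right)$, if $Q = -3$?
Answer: $- \frac{9007087831005}{10201} \approx -8.8296 \cdot 10^{8}$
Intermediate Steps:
$H = -852$
$\left(\left(12 Q + \frac{1}{-101}\right)^{2} + O\right) \left(-17903 + H\right) = \left(\left(12 \left(-3\right) + \frac{1}{-101}\right)^{2} + 45782\right) \left(-17903 - 852\right) = \left(\left(-36 - \frac{1}{101}\right)^{2} + 45782\right) \left(-18755\right) = \left(\left(- \frac{3637}{101}\right)^{2} + 45782\right) \left(-18755\right) = \left(\frac{13227769}{10201} + 45782\right) \left(-18755\right) = \frac{480249951}{10201} \left(-18755\right) = - \frac{9007087831005}{10201}$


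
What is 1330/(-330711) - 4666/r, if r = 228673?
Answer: -1847232616/75624676503 ≈ -0.024426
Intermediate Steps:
1330/(-330711) - 4666/r = 1330/(-330711) - 4666/228673 = 1330*(-1/330711) - 4666*1/228673 = -1330/330711 - 4666/228673 = -1847232616/75624676503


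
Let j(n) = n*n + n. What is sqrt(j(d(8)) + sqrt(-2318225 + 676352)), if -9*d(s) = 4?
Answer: sqrt(-20 + 81*I*sqrt(1641873))/9 ≈ 25.309 + 25.314*I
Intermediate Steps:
d(s) = -4/9 (d(s) = -1/9*4 = -4/9)
j(n) = n + n**2 (j(n) = n**2 + n = n + n**2)
sqrt(j(d(8)) + sqrt(-2318225 + 676352)) = sqrt(-4*(1 - 4/9)/9 + sqrt(-2318225 + 676352)) = sqrt(-4/9*5/9 + sqrt(-1641873)) = sqrt(-20/81 + I*sqrt(1641873))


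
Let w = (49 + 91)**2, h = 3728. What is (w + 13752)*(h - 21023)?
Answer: -576822840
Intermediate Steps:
w = 19600 (w = 140**2 = 19600)
(w + 13752)*(h - 21023) = (19600 + 13752)*(3728 - 21023) = 33352*(-17295) = -576822840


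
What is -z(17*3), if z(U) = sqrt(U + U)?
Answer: -sqrt(102) ≈ -10.100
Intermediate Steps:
z(U) = sqrt(2)*sqrt(U) (z(U) = sqrt(2*U) = sqrt(2)*sqrt(U))
-z(17*3) = -sqrt(2)*sqrt(17*3) = -sqrt(2)*sqrt(51) = -sqrt(102)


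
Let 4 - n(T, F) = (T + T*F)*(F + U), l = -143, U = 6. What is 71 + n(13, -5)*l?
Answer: -7937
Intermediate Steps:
n(T, F) = 4 - (6 + F)*(T + F*T) (n(T, F) = 4 - (T + T*F)*(F + 6) = 4 - (T + F*T)*(6 + F) = 4 - (6 + F)*(T + F*T))
71 + n(13, -5)*l = 71 + (4 - 6*13 - 1*13*(-5)² - 7*(-5)*13)*(-143) = 71 + (4 - 78 - 1*13*25 + 455)*(-143) = 71 + (4 - 78 - 325 + 455)*(-143) = 71 + 56*(-143) = 71 - 8008 = -7937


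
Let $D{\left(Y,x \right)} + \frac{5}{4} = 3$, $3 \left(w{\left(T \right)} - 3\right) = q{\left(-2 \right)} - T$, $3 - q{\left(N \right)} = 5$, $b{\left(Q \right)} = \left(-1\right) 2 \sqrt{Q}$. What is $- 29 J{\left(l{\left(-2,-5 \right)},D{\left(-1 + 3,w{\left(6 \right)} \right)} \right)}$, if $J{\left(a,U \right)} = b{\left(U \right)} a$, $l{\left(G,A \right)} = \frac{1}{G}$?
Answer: $- \frac{29 \sqrt{7}}{2} \approx -38.363$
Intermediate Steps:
$b{\left(Q \right)} = - 2 \sqrt{Q}$
$q{\left(N \right)} = -2$ ($q{\left(N \right)} = 3 - 5 = -2$)
$w{\left(T \right)} = \frac{7}{3} - \frac{T}{3}$ ($w{\left(T \right)} = 3 + \frac{-2 - T}{3} = 3 - \left(\frac{2}{3} + \frac{T}{3}\right) = \frac{7}{3} - \frac{T}{3}$)
$D{\left(Y,x \right)} = \frac{7}{4}$ ($D{\left(Y,x \right)} = - \frac{5}{4} + 3 = \frac{7}{4}$)
$J{\left(a,U \right)} = - 2 a \sqrt{U}$ ($J{\left(a,U \right)} = - 2 \sqrt{U} a = - 2 a \sqrt{U}$)
$- 29 J{\left(l{\left(-2,-5 \right)},D{\left(-1 + 3,w{\left(6 \right)} \right)} \right)} = - 29 \left(- \frac{2 \sqrt{\frac{7}{4}}}{-2}\right) = - 29 \left(\left(-2\right) \left(- \frac{1}{2}\right) \frac{\sqrt{7}}{2}\right) = - 29 \frac{\sqrt{7}}{2} = - \frac{29 \sqrt{7}}{2}$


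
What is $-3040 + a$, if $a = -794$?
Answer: $-3834$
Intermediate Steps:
$-3040 + a = -3040 - 794 = -3834$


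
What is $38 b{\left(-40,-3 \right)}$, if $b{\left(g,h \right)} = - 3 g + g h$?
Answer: $9120$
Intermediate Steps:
$38 b{\left(-40,-3 \right)} = 38 \left(- 40 \left(-3 - 3\right)\right) = 38 \left(\left(-40\right) \left(-6\right)\right) = 38 \cdot 240 = 9120$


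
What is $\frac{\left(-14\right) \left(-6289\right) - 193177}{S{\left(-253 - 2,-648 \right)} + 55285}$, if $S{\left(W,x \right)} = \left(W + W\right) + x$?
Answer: $- \frac{105131}{54127} \approx -1.9423$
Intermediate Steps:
$S{\left(W,x \right)} = x + 2 W$ ($S{\left(W,x \right)} = 2 W + x = x + 2 W$)
$\frac{\left(-14\right) \left(-6289\right) - 193177}{S{\left(-253 - 2,-648 \right)} + 55285} = \frac{\left(-14\right) \left(-6289\right) - 193177}{\left(-648 + 2 \left(-253 - 2\right)\right) + 55285} = \frac{88046 - 193177}{\left(-648 + 2 \left(-253 - 2\right)\right) + 55285} = - \frac{105131}{\left(-648 + 2 \left(-255\right)\right) + 55285} = - \frac{105131}{\left(-648 - 510\right) + 55285} = - \frac{105131}{-1158 + 55285} = - \frac{105131}{54127}$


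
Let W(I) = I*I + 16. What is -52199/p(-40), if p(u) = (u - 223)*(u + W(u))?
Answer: 52199/414488 ≈ 0.12594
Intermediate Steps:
W(I) = 16 + I**2 (W(I) = I**2 + 16 = 16 + I**2)
p(u) = (-223 + u)*(16 + u + u**2) (p(u) = (u - 223)*(u + (16 + u**2)) = (-223 + u)*(16 + u + u**2))
-52199/p(-40) = -52199/(-3568 + (-40)**3 - 222*(-40)**2 - 207*(-40)) = -52199/(-3568 - 64000 - 222*1600 + 8280) = -52199/(-3568 - 64000 - 355200 + 8280) = -52199/(-414488) = -52199*(-1/414488) = 52199/414488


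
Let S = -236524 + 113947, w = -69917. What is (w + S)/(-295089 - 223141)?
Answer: 96247/259115 ≈ 0.37145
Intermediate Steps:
S = -122577
(w + S)/(-295089 - 223141) = (-69917 - 122577)/(-295089 - 223141) = -192494/(-518230) = -192494*(-1/518230) = 96247/259115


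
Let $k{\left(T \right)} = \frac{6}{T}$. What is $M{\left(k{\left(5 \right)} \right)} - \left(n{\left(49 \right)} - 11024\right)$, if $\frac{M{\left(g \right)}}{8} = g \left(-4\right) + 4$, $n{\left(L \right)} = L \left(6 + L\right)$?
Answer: $\frac{41613}{5} \approx 8322.6$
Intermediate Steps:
$M{\left(g \right)} = 32 - 32 g$ ($M{\left(g \right)} = 8 \left(g \left(-4\right) + 4\right) = 8 \left(- 4 g + 4\right) = 8 \left(4 - 4 g\right) = 32 - 32 g$)
$M{\left(k{\left(5 \right)} \right)} - \left(n{\left(49 \right)} - 11024\right) = \left(32 - 32 \cdot \frac{6}{5}\right) - \left(49 \left(6 + 49\right) - 11024\right) = \left(32 - 32 \cdot 6 \cdot \frac{1}{5}\right) - \left(49 \cdot 55 - 11024\right) = \left(32 - \frac{192}{5}\right) - \left(2695 - 11024\right) = \left(32 - \frac{192}{5}\right) - -8329 = - \frac{32}{5} + 8329 = \frac{41613}{5}$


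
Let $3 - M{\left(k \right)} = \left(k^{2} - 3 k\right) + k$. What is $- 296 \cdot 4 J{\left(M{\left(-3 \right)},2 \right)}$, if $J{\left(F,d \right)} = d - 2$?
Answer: $0$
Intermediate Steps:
$M{\left(k \right)} = 3 - k^{2} + 2 k$ ($M{\left(k \right)} = 3 - \left(\left(k^{2} - 3 k\right) + k\right) = 3 - \left(k^{2} - 2 k\right) = 3 - k^{2} + 2 k$)
$J{\left(F,d \right)} = -2 + d$ ($J{\left(F,d \right)} = d - 2 = -2 + d$)
$- 296 \cdot 4 J{\left(M{\left(-3 \right)},2 \right)} = - 296 \cdot 4 \left(-2 + 2\right) = - 296 \cdot 4 \cdot 0 = \left(-296\right) 0 = 0$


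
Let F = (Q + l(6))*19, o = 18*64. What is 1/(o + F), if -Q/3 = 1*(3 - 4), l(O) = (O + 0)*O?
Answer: 1/1893 ≈ 0.00052826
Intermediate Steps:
l(O) = O² (l(O) = O*O = O²)
o = 1152
Q = 3 (Q = -3*(3 - 4) = -3*(-1) = 3)
F = 741 (F = (3 + 6²)*19 = (3 + 36)*19 = 39*19 = 741)
1/(o + F) = 1/(1152 + 741) = 1/1893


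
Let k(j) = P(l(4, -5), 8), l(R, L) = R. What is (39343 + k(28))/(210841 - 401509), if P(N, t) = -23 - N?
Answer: -9829/47667 ≈ -0.20620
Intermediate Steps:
k(j) = -27 (k(j) = -23 - 1*4 = -23 - 4 = -27)
(39343 + k(28))/(210841 - 401509) = (39343 - 27)/(210841 - 401509) = 39316/(-190668) = 39316*(-1/190668) = -9829/47667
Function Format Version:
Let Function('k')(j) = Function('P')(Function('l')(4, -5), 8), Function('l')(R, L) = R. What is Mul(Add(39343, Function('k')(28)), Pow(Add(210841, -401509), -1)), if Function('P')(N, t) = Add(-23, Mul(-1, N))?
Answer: Rational(-9829, 47667) ≈ -0.20620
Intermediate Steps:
Function('k')(j) = -27 (Function('k')(j) = Add(-23, Mul(-1, 4)) = Add(-23, -4) = -27)
Mul(Add(39343, Function('k')(28)), Pow(Add(210841, -401509), -1)) = Mul(Add(39343, -27), Pow(Add(210841, -401509), -1)) = Mul(39316, Pow(-190668, -1)) = Mul(39316, Rational(-1, 190668)) = Rational(-9829, 47667)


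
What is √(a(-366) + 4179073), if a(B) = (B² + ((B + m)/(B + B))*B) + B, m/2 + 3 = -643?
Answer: √4311834 ≈ 2076.5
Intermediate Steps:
m = -1292 (m = -6 + 2*(-643) = -6 - 1286 = -1292)
a(B) = -646 + B² + 3*B/2 (a(B) = (B² + ((B - 1292)/(B + B))*B) + B = (B² + ((-1292 + B)/((2*B)))*B) + B = (B² + ((-1292 + B)*(1/(2*B)))*B) + B = (B² + ((-1292 + B)/(2*B))*B) + B = (B² + (-646 + B/2)) + B = (-646 + B² + B/2) + B = -646 + B² + 3*B/2)
√(a(-366) + 4179073) = √((-646 + (-366)² + (3/2)*(-366)) + 4179073) = √((-646 + 133956 - 549) + 4179073) = √(132761 + 4179073) = √4311834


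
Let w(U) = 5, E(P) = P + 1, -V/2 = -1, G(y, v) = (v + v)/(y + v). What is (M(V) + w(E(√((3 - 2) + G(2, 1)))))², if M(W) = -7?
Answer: 4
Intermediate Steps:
G(y, v) = 2*v/(v + y) (G(y, v) = (2*v)/(v + y) = 2*v/(v + y))
V = 2 (V = -2*(-1) = 2)
E(P) = 1 + P
(M(V) + w(E(√((3 - 2) + G(2, 1)))))² = (-7 + 5)² = (-2)² = 4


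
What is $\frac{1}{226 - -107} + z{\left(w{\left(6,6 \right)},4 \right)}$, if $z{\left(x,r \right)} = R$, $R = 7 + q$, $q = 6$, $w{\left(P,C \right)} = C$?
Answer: $\frac{4330}{333} \approx 13.003$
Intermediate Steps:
$R = 13$ ($R = 7 + 6 = 13$)
$z{\left(x,r \right)} = 13$
$\frac{1}{226 - -107} + z{\left(w{\left(6,6 \right)},4 \right)} = \frac{1}{226 - -107} + 13 = \frac{1}{226 + 107} + 13 = \frac{1}{333} + 13 = \frac{4330}{333}$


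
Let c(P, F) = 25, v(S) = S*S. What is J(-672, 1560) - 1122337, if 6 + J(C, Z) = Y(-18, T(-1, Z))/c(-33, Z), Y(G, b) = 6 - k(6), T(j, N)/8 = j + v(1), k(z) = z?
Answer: -1122343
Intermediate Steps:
v(S) = S²
T(j, N) = 8 + 8*j (T(j, N) = 8*(j + 1²) = 8*(j + 1) = 8*(1 + j) = 8 + 8*j)
Y(G, b) = 0 (Y(G, b) = 6 - 1*6 = 6 - 6 = 0)
J(C, Z) = -6 (J(C, Z) = -6 + 0/25 = -6 + 0*(1/25) = -6 + 0 = -6)
J(-672, 1560) - 1122337 = -6 - 1122337 = -1122343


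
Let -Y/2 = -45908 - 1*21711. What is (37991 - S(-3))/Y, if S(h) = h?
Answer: 18997/67619 ≈ 0.28094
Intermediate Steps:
Y = 135238 (Y = -2*(-45908 - 1*21711) = -2*(-45908 - 21711) = -2*(-67619) = 135238)
(37991 - S(-3))/Y = (37991 - 1*(-3))/135238 = (37991 + 3)*(1/135238) = 37994*(1/135238) = 18997/67619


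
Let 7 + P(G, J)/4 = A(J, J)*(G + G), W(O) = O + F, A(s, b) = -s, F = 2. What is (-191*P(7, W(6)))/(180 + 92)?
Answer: 1337/4 ≈ 334.25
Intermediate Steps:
W(O) = 2 + O (W(O) = O + 2 = 2 + O)
P(G, J) = -28 - 8*G*J (P(G, J) = -28 + 4*((-J)*(G + G)) = -28 + 4*((-J)*(2*G)) = -28 + 4*(-2*G*J) = -28 - 8*G*J)
(-191*P(7, W(6)))/(180 + 92) = (-191*(-28 - 8*7*(2 + 6)))/(180 + 92) = -191*(-28 - 8*7*8)/272 = -191*(-28 - 448)*(1/272) = -191*(-476)*(1/272) = 90916*(1/272) = 1337/4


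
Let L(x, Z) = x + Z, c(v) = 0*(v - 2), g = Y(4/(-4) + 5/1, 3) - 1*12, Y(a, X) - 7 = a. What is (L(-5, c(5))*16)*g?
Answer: 80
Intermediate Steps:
Y(a, X) = 7 + a
g = -1 (g = (7 + (4/(-4) + 5/1)) - 1*12 = (7 + (4*(-¼) + 5*1)) - 12 = (7 + (-1 + 5)) - 12 = (7 + 4) - 12 = 11 - 12 = -1)
c(v) = 0 (c(v) = 0*(-2 + v) = 0)
L(x, Z) = Z + x
(L(-5, c(5))*16)*g = ((0 - 5)*16)*(-1) = -5*16*(-1) = -80*(-1) = 80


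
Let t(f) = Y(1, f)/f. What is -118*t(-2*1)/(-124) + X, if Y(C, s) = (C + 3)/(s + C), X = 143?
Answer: 4492/31 ≈ 144.90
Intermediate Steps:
Y(C, s) = (3 + C)/(C + s)
t(f) = 4/(f*(1 + f)) (t(f) = ((3 + 1)/(1 + f))/f = (4/(1 + f))/f = 4/(f*(1 + f)))
-118*t(-2*1)/(-124) + X = -118*4/(((-2*1))*(1 - 2*1))/(-124) + 143 = -118*4/(-2*(1 - 2))*(-1)/124 + 143 = -118*4*(-½)/(-1)*(-1)/124 + 143 = -118*4*(-½)*(-1)*(-1)/124 + 143 = -236*(-1)/124 + 143 = -118*(-1/62) + 143 = 59/31 + 143 = 4492/31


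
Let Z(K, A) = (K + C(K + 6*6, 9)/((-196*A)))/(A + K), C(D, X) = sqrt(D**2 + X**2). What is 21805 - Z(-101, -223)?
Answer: 7064719/324 + sqrt(4306)/14161392 ≈ 21805.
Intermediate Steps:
Z(K, A) = (K - sqrt(81 + (36 + K)**2)/(196*A))/(A + K) (Z(K, A) = (K + sqrt((K + 6*6)**2 + 9**2)/((-196*A)))/(A + K) = (K + sqrt((K + 36)**2 + 81)*(-1/(196*A)))/(A + K) = (K + sqrt((36 + K)**2 + 81)*(-1/(196*A)))/(A + K) = (K + sqrt(81 + (36 + K)**2)*(-1/(196*A)))/(A + K) = (K - sqrt(81 + (36 + K)**2)/(196*A))/(A + K))
21805 - Z(-101, -223) = 21805 - (-sqrt(81 + (36 - 101)**2)/196 - 223*(-101))/((-223)*(-223 - 101)) = 21805 - (-1)*(-sqrt(81 + (-65)**2)/196 + 22523)/(223*(-324)) = 21805 - (-1)*(-1)*(-sqrt(81 + 4225)/196 + 22523)/(223*324) = 21805 - (-1)*(-1)*(-sqrt(4306)/196 + 22523)/(223*324) = 21805 - (-1)*(-1)*(22523 - sqrt(4306)/196)/(223*324) = 21805 - (101/324 - sqrt(4306)/14161392) = 21805 + (-101/324 + sqrt(4306)/14161392) = 7064719/324 + sqrt(4306)/14161392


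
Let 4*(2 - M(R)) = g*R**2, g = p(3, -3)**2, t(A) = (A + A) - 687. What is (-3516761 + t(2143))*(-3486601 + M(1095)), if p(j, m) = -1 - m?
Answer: 16461356183088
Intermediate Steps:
t(A) = -687 + 2*A (t(A) = 2*A - 687 = -687 + 2*A)
g = 4 (g = (-1 - 1*(-3))**2 = (-1 + 3)**2 = 2**2 = 4)
M(R) = 2 - R**2
(-3516761 + t(2143))*(-3486601 + M(1095)) = (-3516761 + (-687 + 2*2143))*(-3486601 + (2 - 1*1095**2)) = (-3516761 + (-687 + 4286))*(-3486601 + (2 - 1*1199025)) = (-3516761 + 3599)*(-3486601 + (2 - 1199025)) = -3513162*(-3486601 - 1199023) = -3513162*(-4685624) = 16461356183088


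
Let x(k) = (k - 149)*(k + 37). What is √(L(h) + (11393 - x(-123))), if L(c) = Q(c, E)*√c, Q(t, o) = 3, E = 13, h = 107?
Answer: √(-11999 + 3*√107) ≈ 109.4*I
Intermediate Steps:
L(c) = 3*√c
x(k) = (-149 + k)*(37 + k)
√(L(h) + (11393 - x(-123))) = √(3*√107 + (11393 - (-5513 + (-123)² - 112*(-123)))) = √(3*√107 + (11393 - (-5513 + 15129 + 13776))) = √(3*√107 + (11393 - 1*23392)) = √(3*√107 + (11393 - 23392)) = √(3*√107 - 11999) = √(-11999 + 3*√107)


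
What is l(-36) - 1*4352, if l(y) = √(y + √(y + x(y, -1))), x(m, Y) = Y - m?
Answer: -4352 + √(-36 + I) ≈ -4351.9 + 6.0006*I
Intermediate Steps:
l(y) = √(I + y) (l(y) = √(y + √(y + (-1 - y))) = √(y + √(-1)) = √(y + I) = √(I + y))
l(-36) - 1*4352 = √(I - 36) - 1*4352 = √(-36 + I) - 4352 = -4352 + √(-36 + I)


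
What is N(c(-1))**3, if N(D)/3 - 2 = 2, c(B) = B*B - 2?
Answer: 1728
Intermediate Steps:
c(B) = -2 + B**2 (c(B) = B**2 - 2 = -2 + B**2)
N(D) = 12 (N(D) = 6 + 3*2 = 6 + 6 = 12)
N(c(-1))**3 = 12**3 = 1728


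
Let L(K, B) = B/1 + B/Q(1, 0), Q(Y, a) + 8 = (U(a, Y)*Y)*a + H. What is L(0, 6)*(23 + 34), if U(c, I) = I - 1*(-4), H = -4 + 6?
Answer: 285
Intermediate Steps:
H = 2
U(c, I) = 4 + I (U(c, I) = I + 4 = 4 + I)
Q(Y, a) = -6 + Y*a*(4 + Y) (Q(Y, a) = -8 + (((4 + Y)*Y)*a + 2) = -8 + ((Y*(4 + Y))*a + 2) = -8 + (Y*a*(4 + Y) + 2) = -8 + (2 + Y*a*(4 + Y)) = -6 + Y*a*(4 + Y))
L(K, B) = 5*B/6 (L(K, B) = B/1 + B/(-6 + 1*0*(4 + 1)) = B*1 + B/(-6 + 1*0*5) = B + B/(-6 + 0) = B + B/(-6) = B + B*(-⅙) = B - B/6 = 5*B/6)
L(0, 6)*(23 + 34) = ((⅚)*6)*(23 + 34) = 5*57 = 285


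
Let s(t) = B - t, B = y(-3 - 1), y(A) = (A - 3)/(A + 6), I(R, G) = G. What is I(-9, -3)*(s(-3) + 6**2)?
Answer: -213/2 ≈ -106.50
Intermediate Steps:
y(A) = (-3 + A)/(6 + A)
B = -7/2 (B = (-3 + (-3 - 1))/(6 + (-3 - 1)) = (-3 - 4)/(6 - 4) = -7/2 ≈ -3.5000)
s(t) = -7/2 - t
I(-9, -3)*(s(-3) + 6**2) = -3*((-7/2 - 1*(-3)) + 6**2) = -3*((-7/2 + 3) + 36) = -3*(-1/2 + 36) = -3*71/2 = -213/2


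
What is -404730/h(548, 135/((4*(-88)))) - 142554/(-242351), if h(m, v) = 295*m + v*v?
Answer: -80851583102754/42211936124101 ≈ -1.9154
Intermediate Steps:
h(m, v) = v² + 295*m (h(m, v) = 295*m + v² = v² + 295*m)
-404730/h(548, 135/((4*(-88)))) - 142554/(-242351) = -404730/((135/((4*(-88))))² + 295*548) - 142554/(-242351) = -404730/((135/(-352))² + 161660) - 142554*(-1/242351) = -404730/((135*(-1/352))² + 161660) + 6198/10537 = -404730/((-135/352)² + 161660) + 6198/10537 = -404730/(18225/123904 + 161660) + 6198/10537 = -404730/20030338865/123904 + 6198/10537 = -404730*123904/20030338865 + 6198/10537 = -10029533184/4006067773 + 6198/10537 = -80851583102754/42211936124101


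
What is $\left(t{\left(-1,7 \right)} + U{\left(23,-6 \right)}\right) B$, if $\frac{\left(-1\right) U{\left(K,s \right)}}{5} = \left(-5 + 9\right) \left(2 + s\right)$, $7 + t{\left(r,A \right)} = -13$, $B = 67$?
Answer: $4020$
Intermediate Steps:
$t{\left(r,A \right)} = -20$ ($t{\left(r,A \right)} = -7 - 13 = -20$)
$U{\left(K,s \right)} = -40 - 20 s$ ($U{\left(K,s \right)} = - 5 \left(-5 + 9\right) \left(2 + s\right) = - 5 \cdot 4 \left(2 + s\right) = - 5 \left(8 + 4 s\right) = -40 - 20 s$)
$\left(t{\left(-1,7 \right)} + U{\left(23,-6 \right)}\right) B = \left(-20 - -80\right) 67 = \left(-20 + \left(-40 + 120\right)\right) 67 = \left(-20 + 80\right) 67 = 60 \cdot 67 = 4020$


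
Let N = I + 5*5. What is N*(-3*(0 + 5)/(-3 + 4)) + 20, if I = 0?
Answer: -355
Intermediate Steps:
N = 25 (N = 0 + 5*5 = 0 + 25 = 25)
N*(-3*(0 + 5)/(-3 + 4)) + 20 = 25*(-3*(0 + 5)/(-3 + 4)) + 20 = 25*(-15/1) + 20 = 25*(-15) + 20 = -375 + 20 = -355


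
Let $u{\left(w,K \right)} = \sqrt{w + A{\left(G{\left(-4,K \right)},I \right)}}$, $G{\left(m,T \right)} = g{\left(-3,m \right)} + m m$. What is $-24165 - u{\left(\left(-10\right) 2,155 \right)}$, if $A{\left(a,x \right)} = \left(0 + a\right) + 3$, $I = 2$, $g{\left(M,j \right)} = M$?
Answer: $-24165 - 2 i \approx -24165.0 - 2.0 i$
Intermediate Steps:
$G{\left(m,T \right)} = -3 + m^{2}$ ($G{\left(m,T \right)} = -3 + m m = -3 + m^{2}$)
$A{\left(a,x \right)} = 3 + a$ ($A{\left(a,x \right)} = a + 3 = 3 + a$)
$u{\left(w,K \right)} = \sqrt{16 + w}$ ($u{\left(w,K \right)} = \sqrt{w + \left(3 - \left(3 - \left(-4\right)^{2}\right)\right)} = \sqrt{w + \left(3 + \left(-3 + 16\right)\right)} = \sqrt{w + \left(3 + 13\right)} = \sqrt{w + 16} = \sqrt{16 + w}$)
$-24165 - u{\left(\left(-10\right) 2,155 \right)} = -24165 - \sqrt{16 - 20} = -24165 - \sqrt{-4} = -24165 - 2 i$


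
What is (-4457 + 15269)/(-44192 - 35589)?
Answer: -636/4693 ≈ -0.13552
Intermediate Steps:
(-4457 + 15269)/(-44192 - 35589) = 10812/(-79781) = 10812*(-1/79781) = -636/4693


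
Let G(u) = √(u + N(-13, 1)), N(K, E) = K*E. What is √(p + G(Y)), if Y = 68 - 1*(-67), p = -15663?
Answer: √(-15663 + √122) ≈ 125.11*I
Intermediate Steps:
N(K, E) = E*K
Y = 135 (Y = 68 + 67 = 135)
G(u) = √(-13 + u) (G(u) = √(u + 1*(-13)) = √(u - 13) = √(-13 + u))
√(p + G(Y)) = √(-15663 + √(-13 + 135)) = √(-15663 + √122)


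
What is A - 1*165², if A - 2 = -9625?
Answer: -36848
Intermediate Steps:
A = -9623 (A = 2 - 9625 = -9623)
A - 1*165² = -9623 - 1*165² = -9623 - 1*27225 = -9623 - 27225 = -36848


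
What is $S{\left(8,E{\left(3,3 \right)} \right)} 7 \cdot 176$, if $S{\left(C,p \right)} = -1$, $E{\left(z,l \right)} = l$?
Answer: $-1232$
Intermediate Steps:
$S{\left(8,E{\left(3,3 \right)} \right)} 7 \cdot 176 = \left(-1\right) 7 \cdot 176 = \left(-7\right) 176 = -1232$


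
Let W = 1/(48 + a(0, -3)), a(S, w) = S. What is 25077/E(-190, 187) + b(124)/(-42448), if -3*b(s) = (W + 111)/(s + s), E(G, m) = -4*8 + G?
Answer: -6335716291019/56088410112 ≈ -112.96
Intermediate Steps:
E(G, m) = -32 + G
W = 1/48 (W = 1/(48 + 0) = 1/48 ≈ 0.020833)
b(s) = -5329/(288*s) (b(s) = -(1/48 + 111)/(3*(s + s)) = -5329/(144*(2*s)) = -5329*1/(2*s)/144 = -5329/(288*s))
25077/E(-190, 187) + b(124)/(-42448) = 25077/(-32 - 190) - 5329/288/124/(-42448) = 25077/(-222) - 5329/288*1/124*(-1/42448) = 25077*(-1/222) - 5329/35712*(-1/42448) = -8359/74 + 5329/1515902976 = -6335716291019/56088410112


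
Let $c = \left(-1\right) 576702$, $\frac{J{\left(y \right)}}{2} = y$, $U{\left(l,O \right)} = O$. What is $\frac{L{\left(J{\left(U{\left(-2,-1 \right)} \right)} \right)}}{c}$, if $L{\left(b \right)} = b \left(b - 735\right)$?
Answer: $- \frac{737}{288351} \approx -0.0025559$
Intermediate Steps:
$J{\left(y \right)} = 2 y$
$L{\left(b \right)} = b \left(-735 + b\right)$
$c = -576702$
$\frac{L{\left(J{\left(U{\left(-2,-1 \right)} \right)} \right)}}{c} = \frac{2 \left(-1\right) \left(-735 + 2 \left(-1\right)\right)}{-576702} = - 2 \left(-735 - 2\right) \left(- \frac{1}{576702}\right) = \left(-2\right) \left(-737\right) \left(- \frac{1}{576702}\right) = 1474 \left(- \frac{1}{576702}\right) = - \frac{737}{288351}$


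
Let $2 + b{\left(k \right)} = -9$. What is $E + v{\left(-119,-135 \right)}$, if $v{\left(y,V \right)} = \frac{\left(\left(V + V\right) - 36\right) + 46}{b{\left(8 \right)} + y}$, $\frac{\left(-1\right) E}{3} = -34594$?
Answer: $103784$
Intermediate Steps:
$E = 103782$ ($E = \left(-3\right) \left(-34594\right) = 103782$)
$b{\left(k \right)} = -11$ ($b{\left(k \right)} = -2 - 9 = -11$)
$v{\left(y,V \right)} = \frac{10 + 2 V}{-11 + y}$ ($v{\left(y,V \right)} = \frac{\left(\left(V + V\right) - 36\right) + 46}{-11 + y} = \frac{\left(2 V - 36\right) + 46}{-11 + y} = \frac{\left(-36 + 2 V\right) + 46}{-11 + y} = \frac{10 + 2 V}{-11 + y}$)
$E + v{\left(-119,-135 \right)} = 103782 + \frac{2 \left(5 - 135\right)}{-11 - 119} = 103782 + 2 \frac{1}{-130} \left(-130\right) = 103782 + 2 \left(- \frac{1}{130}\right) \left(-130\right) = 103782 + 2 = 103784$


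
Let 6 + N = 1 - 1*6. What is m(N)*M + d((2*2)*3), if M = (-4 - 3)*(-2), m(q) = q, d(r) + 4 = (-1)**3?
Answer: -159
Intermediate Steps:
d(r) = -5 (d(r) = -4 + (-1)**3 = -4 - 1 = -5)
N = -11 (N = -6 + (1 - 1*6) = -6 + (1 - 6) = -6 - 5 = -11)
M = 14 (M = -7*(-2) = 14)
m(N)*M + d((2*2)*3) = -11*14 - 5 = -154 - 5 = -159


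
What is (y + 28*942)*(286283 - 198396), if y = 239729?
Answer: 23387170135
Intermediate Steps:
(y + 28*942)*(286283 - 198396) = (239729 + 28*942)*(286283 - 198396) = (239729 + 26376)*87887 = 266105*87887 = 23387170135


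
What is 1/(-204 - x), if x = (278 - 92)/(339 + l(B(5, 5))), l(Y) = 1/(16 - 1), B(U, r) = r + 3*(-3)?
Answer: -2543/520167 ≈ -0.0048888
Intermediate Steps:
B(U, r) = -9 + r (B(U, r) = r - 9 = -9 + r)
l(Y) = 1/15
x = 1395/2543 (x = (278 - 92)/(339 + 1/15) = 186/(5086/15) = 186*(15/5086) = 1395/2543 ≈ 0.54856)
1/(-204 - x) = 1/(-204 - 1*1395/2543) = 1/(-204 - 1395/2543) = 1/(-520167/2543) = -2543/520167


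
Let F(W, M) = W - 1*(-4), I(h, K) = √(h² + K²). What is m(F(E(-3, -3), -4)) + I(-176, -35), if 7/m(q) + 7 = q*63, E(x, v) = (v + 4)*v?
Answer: ⅛ + √32201 ≈ 179.57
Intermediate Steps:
I(h, K) = √(K² + h²)
E(x, v) = v*(4 + v) (E(x, v) = (4 + v)*v = v*(4 + v))
F(W, M) = 4 + W (F(W, M) = W + 4 = 4 + W)
m(q) = 7/(-7 + 63*q) (m(q) = 7/(-7 + q*63) = 7/(-7 + 63*q))
m(F(E(-3, -3), -4)) + I(-176, -35) = 1/(-1 + 9*(4 - 3*(4 - 3))) + √((-35)² + (-176)²) = 1/(-1 + 9*(4 - 3*1)) + √(1225 + 30976) = 1/(-1 + 9*(4 - 3)) + √32201 = 1/(-1 + 9*1) + √32201 = 1/(-1 + 9) + √32201 = 1/8 + √32201 = ⅛ + √32201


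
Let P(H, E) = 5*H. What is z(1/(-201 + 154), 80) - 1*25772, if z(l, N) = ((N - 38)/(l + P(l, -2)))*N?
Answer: -52092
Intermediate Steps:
z(l, N) = N*(-38 + N)/(6*l) (z(l, N) = ((N - 38)/(l + 5*l))*N = ((-38 + N)/((6*l)))*N = ((-38 + N)*(1/(6*l)))*N = ((-38 + N)/(6*l))*N = N*(-38 + N)/(6*l))
z(1/(-201 + 154), 80) - 1*25772 = (1/6)*80*(-38 + 80)/1/(-201 + 154) - 1*25772 = (1/6)*80*42/1/(-47) - 25772 = (1/6)*80*42/(-1/47) - 25772 = (1/6)*80*(-47)*42 - 25772 = -26320 - 25772 = -52092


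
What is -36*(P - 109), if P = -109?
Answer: 7848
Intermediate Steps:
-36*(P - 109) = -36*(-109 - 109) = -36*(-218) = 7848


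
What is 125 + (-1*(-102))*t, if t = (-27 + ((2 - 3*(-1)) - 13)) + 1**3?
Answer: -3343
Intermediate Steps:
t = -34 (t = (-27 + ((2 + 3) - 13)) + 1 = (-27 + (5 - 13)) + 1 = (-27 - 8) + 1 = -35 + 1 = -34)
125 + (-1*(-102))*t = 125 - 1*(-102)*(-34) = 125 + 102*(-34) = 125 - 3468 = -3343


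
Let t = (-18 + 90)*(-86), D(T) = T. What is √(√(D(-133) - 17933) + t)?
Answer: √(-6192 + I*√18066) ≈ 0.854 + 78.694*I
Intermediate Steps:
t = -6192 (t = 72*(-86) = -6192)
√(√(D(-133) - 17933) + t) = √(√(-133 - 17933) - 6192) = √(√(-18066) - 6192) = √(I*√18066 - 6192) = √(-6192 + I*√18066)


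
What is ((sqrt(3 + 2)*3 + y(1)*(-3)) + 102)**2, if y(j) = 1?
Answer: 9846 + 594*sqrt(5) ≈ 11174.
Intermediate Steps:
((sqrt(3 + 2)*3 + y(1)*(-3)) + 102)**2 = ((sqrt(3 + 2)*3 + 1*(-3)) + 102)**2 = ((sqrt(5)*3 - 3) + 102)**2 = ((3*sqrt(5) - 3) + 102)**2 = ((-3 + 3*sqrt(5)) + 102)**2 = (99 + 3*sqrt(5))**2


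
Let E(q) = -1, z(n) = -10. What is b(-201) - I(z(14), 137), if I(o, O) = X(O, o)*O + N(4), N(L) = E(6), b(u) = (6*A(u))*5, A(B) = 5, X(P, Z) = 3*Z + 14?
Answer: 2343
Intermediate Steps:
X(P, Z) = 14 + 3*Z
b(u) = 150 (b(u) = (6*5)*5 = 30*5 = 150)
N(L) = -1
I(o, O) = -1 + O*(14 + 3*o) (I(o, O) = (14 + 3*o)*O - 1 = O*(14 + 3*o) - 1 = -1 + O*(14 + 3*o))
b(-201) - I(z(14), 137) = 150 - (-1 + 137*(14 + 3*(-10))) = 150 - (-1 + 137*(14 - 30)) = 150 - (-1 + 137*(-16)) = 150 - (-1 - 2192) = 150 - 1*(-2193) = 150 + 2193 = 2343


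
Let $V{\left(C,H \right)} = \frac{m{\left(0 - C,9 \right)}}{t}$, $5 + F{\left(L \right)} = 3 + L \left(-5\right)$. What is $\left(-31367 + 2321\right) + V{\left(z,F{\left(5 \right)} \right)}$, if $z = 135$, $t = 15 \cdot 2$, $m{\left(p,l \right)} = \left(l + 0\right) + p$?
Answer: $- \frac{145251}{5} \approx -29050.0$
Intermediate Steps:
$m{\left(p,l \right)} = l + p$
$t = 30$
$F{\left(L \right)} = -2 - 5 L$ ($F{\left(L \right)} = -5 + \left(3 + L \left(-5\right)\right) = -5 - \left(-3 + 5 L\right) = -2 - 5 L$)
$V{\left(C,H \right)} = \frac{3}{10} - \frac{C}{30}$ ($V{\left(C,H \right)} = \frac{9 + \left(0 - C\right)}{30} = \left(9 - C\right) \frac{1}{30} = \frac{3}{10} - \frac{C}{30}$)
$\left(-31367 + 2321\right) + V{\left(z,F{\left(5 \right)} \right)} = \left(-31367 + 2321\right) + \left(\frac{3}{10} - \frac{9}{2}\right) = -29046 + \left(\frac{3}{10} - \frac{9}{2}\right) = -29046 - \frac{21}{5} = - \frac{145251}{5}$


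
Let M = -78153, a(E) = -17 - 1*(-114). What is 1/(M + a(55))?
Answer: -1/78056 ≈ -1.2811e-5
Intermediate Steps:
a(E) = 97 (a(E) = -17 + 114 = 97)
1/(M + a(55)) = 1/(-78153 + 97) = 1/(-78056) = -1/78056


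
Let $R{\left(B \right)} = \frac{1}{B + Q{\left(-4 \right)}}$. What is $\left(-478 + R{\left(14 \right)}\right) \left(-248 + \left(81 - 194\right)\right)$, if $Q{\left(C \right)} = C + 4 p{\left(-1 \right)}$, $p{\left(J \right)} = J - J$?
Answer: $\frac{1725219}{10} \approx 1.7252 \cdot 10^{5}$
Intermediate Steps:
$p{\left(J \right)} = 0$
$Q{\left(C \right)} = C$ ($Q{\left(C \right)} = C + 4 \cdot 0 = C + 0 = C$)
$R{\left(B \right)} = \frac{1}{-4 + B}$ ($R{\left(B \right)} = \frac{1}{B - 4} = \frac{1}{-4 + B}$)
$\left(-478 + R{\left(14 \right)}\right) \left(-248 + \left(81 - 194\right)\right) = \left(-478 + \frac{1}{-4 + 14}\right) \left(-248 + \left(81 - 194\right)\right) = \left(-478 + \frac{1}{10}\right) \left(-248 - 113\right) = \left(-478 + \frac{1}{10}\right) \left(-361\right) = \left(- \frac{4779}{10}\right) \left(-361\right) = \frac{1725219}{10}$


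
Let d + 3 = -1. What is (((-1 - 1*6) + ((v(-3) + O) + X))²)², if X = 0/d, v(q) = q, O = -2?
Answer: 20736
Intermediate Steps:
d = -4 (d = -3 - 1 = -4)
X = 0 (X = 0/(-4) = 0*(-¼) = 0)
(((-1 - 1*6) + ((v(-3) + O) + X))²)² = (((-1 - 1*6) + ((-3 - 2) + 0))²)² = (((-1 - 6) + (-5 + 0))²)² = ((-7 - 5)²)² = ((-12)²)² = 144² = 20736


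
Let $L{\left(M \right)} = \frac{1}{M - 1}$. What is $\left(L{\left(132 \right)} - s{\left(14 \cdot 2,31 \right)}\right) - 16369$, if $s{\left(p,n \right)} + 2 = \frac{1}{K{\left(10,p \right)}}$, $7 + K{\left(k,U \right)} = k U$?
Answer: $- \frac{585332879}{35763} \approx -16367.0$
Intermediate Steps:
$K{\left(k,U \right)} = -7 + U k$ ($K{\left(k,U \right)} = -7 + k U = -7 + U k$)
$s{\left(p,n \right)} = -2 + \frac{1}{-7 + 10 p}$ ($s{\left(p,n \right)} = -2 + \frac{1}{-7 + p 10} = -2 + \frac{1}{-7 + 10 p}$)
$L{\left(M \right)} = \frac{1}{-1 + M}$
$\left(L{\left(132 \right)} - s{\left(14 \cdot 2,31 \right)}\right) - 16369 = \left(\frac{1}{-1 + 132} - \frac{5 \left(3 - 4 \cdot 14 \cdot 2\right)}{-7 + 10 \cdot 14 \cdot 2}\right) - 16369 = \left(\frac{1}{131} - \frac{5 \left(3 - 112\right)}{-7 + 10 \cdot 28}\right) - 16369 = \left(\frac{1}{131} - \frac{5 \left(3 - 112\right)}{-7 + 280}\right) - 16369 = \left(\frac{1}{131} - 5 \cdot \frac{1}{273} \left(-109\right)\right) - 16369 = \left(\frac{1}{131} - - \frac{545}{273}\right) - 16369 = \left(\frac{1}{131} + \frac{545}{273}\right) - 16369 = \frac{71668}{35763} - 16369 = - \frac{585332879}{35763}$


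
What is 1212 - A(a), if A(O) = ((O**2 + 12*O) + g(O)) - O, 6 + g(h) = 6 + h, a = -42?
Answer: -48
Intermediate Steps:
g(h) = h (g(h) = -6 + (6 + h) = h)
A(O) = O**2 + 12*O (A(O) = ((O**2 + 12*O) + O) - O = (O**2 + 13*O) - O = O**2 + 12*O)
1212 - A(a) = 1212 - (-42)*(12 - 42) = 1212 - (-42)*(-30) = 1212 - 1*1260 = 1212 - 1260 = -48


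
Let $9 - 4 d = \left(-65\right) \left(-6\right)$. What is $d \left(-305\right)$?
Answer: $\frac{116205}{4} \approx 29051.0$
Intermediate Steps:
$d = - \frac{381}{4}$ ($d = \frac{9}{4} - \frac{\left(-65\right) \left(-6\right)}{4} = \frac{9}{4} - \frac{195}{2} = - \frac{381}{4} \approx -95.25$)
$d \left(-305\right) = \left(- \frac{381}{4}\right) \left(-305\right) = \frac{116205}{4}$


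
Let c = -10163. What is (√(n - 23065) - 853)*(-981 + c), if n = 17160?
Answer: 9505832 - 11144*I*√5905 ≈ 9.5058e+6 - 8.5635e+5*I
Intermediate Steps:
(√(n - 23065) - 853)*(-981 + c) = (√(17160 - 23065) - 853)*(-981 - 10163) = (√(-5905) - 853)*(-11144) = (I*√5905 - 853)*(-11144) = (-853 + I*√5905)*(-11144) = 9505832 - 11144*I*√5905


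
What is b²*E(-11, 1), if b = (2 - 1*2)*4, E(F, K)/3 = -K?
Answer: 0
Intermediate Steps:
E(F, K) = -3*K (E(F, K) = 3*(-K) = -3*K)
b = 0 (b = (2 - 2)*4 = 0*4 = 0)
b²*E(-11, 1) = 0²*(-3*1) = 0*(-3) = 0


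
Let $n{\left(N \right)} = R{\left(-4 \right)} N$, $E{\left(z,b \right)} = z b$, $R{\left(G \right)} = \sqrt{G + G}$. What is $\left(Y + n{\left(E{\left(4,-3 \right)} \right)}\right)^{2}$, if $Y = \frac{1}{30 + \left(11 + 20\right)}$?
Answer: $\frac{\left(1 - 1464 i \sqrt{2}\right)^{2}}{3721} \approx -1152.0 - 1.1128 i$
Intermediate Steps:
$R{\left(G \right)} = \sqrt{2} \sqrt{G}$ ($R{\left(G \right)} = \sqrt{2 G} = \sqrt{2} \sqrt{G}$)
$E{\left(z,b \right)} = b z$
$n{\left(N \right)} = 2 i N \sqrt{2}$ ($n{\left(N \right)} = \sqrt{2} \sqrt{-4} N = \sqrt{2} \cdot 2 i N = 2 i \sqrt{2} N = 2 i N \sqrt{2}$)
$Y = \frac{1}{61}$ ($Y = \frac{1}{30 + 31} = \frac{1}{61} \approx 0.016393$)
$\left(Y + n{\left(E{\left(4,-3 \right)} \right)}\right)^{2} = \left(\frac{1}{61} + 2 i \left(\left(-3\right) 4\right) \sqrt{2}\right)^{2} = \left(\frac{1}{61} + 2 i \left(-12\right) \sqrt{2}\right)^{2} = \left(\frac{1}{61} - 24 i \sqrt{2}\right)^{2}$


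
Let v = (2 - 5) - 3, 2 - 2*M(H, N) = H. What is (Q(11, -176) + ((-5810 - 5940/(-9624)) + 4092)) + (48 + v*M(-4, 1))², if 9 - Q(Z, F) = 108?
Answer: -734939/802 ≈ -916.38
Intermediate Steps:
M(H, N) = 1 - H/2
v = -6 (v = -3 - 3 = -6)
Q(Z, F) = -99 (Q(Z, F) = 9 - 1*108 = 9 - 108 = -99)
(Q(11, -176) + ((-5810 - 5940/(-9624)) + 4092)) + (48 + v*M(-4, 1))² = (-99 + ((-5810 - 5940/(-9624)) + 4092)) + (48 - 6*(1 - ½*(-4)))² = (-99 + ((-5810 - 5940*(-1/9624)) + 4092)) + (48 - 6*(1 + 2))² = (-99 + ((-5810 + 495/802) + 4092)) + (48 - 6*3)² = (-99 + (-4659125/802 + 4092)) + (48 - 18)² = (-99 - 1377341/802) + 30² = -1456739/802 + 900 = -734939/802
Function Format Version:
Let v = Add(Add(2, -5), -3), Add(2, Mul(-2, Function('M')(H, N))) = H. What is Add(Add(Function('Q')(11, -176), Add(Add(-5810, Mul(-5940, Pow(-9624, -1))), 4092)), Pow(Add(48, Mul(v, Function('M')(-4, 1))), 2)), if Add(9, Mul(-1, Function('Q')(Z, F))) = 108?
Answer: Rational(-734939, 802) ≈ -916.38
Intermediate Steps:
Function('M')(H, N) = Add(1, Mul(Rational(-1, 2), H))
v = -6 (v = Add(-3, -3) = -6)
Function('Q')(Z, F) = -99 (Function('Q')(Z, F) = Add(9, Mul(-1, 108)) = Add(9, -108) = -99)
Add(Add(Function('Q')(11, -176), Add(Add(-5810, Mul(-5940, Pow(-9624, -1))), 4092)), Pow(Add(48, Mul(v, Function('M')(-4, 1))), 2)) = Add(Add(-99, Add(Add(-5810, Mul(-5940, Pow(-9624, -1))), 4092)), Pow(Add(48, Mul(-6, Add(1, Mul(Rational(-1, 2), -4)))), 2)) = Add(Add(-99, Add(Add(-5810, Mul(-5940, Rational(-1, 9624))), 4092)), Pow(Add(48, Mul(-6, Add(1, 2))), 2)) = Add(Add(-99, Add(Add(-5810, Rational(495, 802)), 4092)), Pow(Add(48, Mul(-6, 3)), 2)) = Add(Add(-99, Add(Rational(-4659125, 802), 4092)), Pow(Add(48, -18), 2)) = Add(Add(-99, Rational(-1377341, 802)), Pow(30, 2)) = Add(Rational(-1456739, 802), 900) = Rational(-734939, 802)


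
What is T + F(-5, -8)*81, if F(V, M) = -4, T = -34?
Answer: -358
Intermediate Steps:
T + F(-5, -8)*81 = -34 - 4*81 = -34 - 324 = -358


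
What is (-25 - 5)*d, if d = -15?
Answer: 450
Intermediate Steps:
(-25 - 5)*d = (-25 - 5)*(-15) = -30*(-15) = 450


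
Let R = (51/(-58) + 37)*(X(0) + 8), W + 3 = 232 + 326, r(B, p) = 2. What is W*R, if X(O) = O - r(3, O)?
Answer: 3488175/29 ≈ 1.2028e+5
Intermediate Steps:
X(O) = -2 + O (X(O) = O - 1*2 = O - 2 = -2 + O)
W = 555 (W = -3 + (232 + 326) = -3 + 558 = 555)
R = 6285/29 (R = (51/(-58) + 37)*((-2 + 0) + 8) = (51*(-1/58) + 37)*(-2 + 8) = (-51/58 + 37)*6 = (2095/58)*6 = 6285/29 ≈ 216.72)
W*R = 555*(6285/29) = 3488175/29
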